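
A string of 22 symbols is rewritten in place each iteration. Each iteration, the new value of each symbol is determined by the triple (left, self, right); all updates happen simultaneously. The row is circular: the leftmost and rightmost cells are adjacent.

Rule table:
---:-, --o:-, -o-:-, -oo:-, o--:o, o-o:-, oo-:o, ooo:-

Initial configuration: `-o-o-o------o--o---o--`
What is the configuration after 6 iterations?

------o------o--o---o-
-------o------o--o---o
o-------o------o--o---
-o-------o------o--o--
--o-------o------o--o-
---o-------o------o--o

---o-------o------o--o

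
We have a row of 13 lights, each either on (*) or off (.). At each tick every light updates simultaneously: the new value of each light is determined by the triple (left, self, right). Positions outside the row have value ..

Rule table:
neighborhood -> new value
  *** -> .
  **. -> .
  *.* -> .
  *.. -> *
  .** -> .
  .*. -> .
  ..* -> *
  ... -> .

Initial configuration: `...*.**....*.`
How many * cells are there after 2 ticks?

tick 1: ..*....*..*.*
tick 2: .*.*..*.**...
count of *: 5

5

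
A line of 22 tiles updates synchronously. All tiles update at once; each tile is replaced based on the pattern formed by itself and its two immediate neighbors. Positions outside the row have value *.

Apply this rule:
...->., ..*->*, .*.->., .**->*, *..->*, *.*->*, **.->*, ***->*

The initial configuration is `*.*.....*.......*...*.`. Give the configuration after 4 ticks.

*****.*.*.*.*.*.*.****

**.*...*.*.....*.*.*.*
***.*.*.*.*...*.*.*.**
****.*.*.*.*.*.*.*.***
*****.*.*.*.*.*.*.****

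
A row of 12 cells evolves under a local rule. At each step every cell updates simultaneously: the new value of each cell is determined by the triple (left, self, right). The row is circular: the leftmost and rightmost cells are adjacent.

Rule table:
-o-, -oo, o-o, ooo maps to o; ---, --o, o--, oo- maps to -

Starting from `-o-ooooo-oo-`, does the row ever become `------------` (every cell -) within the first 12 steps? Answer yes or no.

no

step 1: -oooooo-oo--
step 2: -ooooo-oo---
step 3: -oooo-oo----
step 4: -ooo-oo-----
step 5: -oo-oo------
step 6: -o-oo-------
step 7: -ooo--------
step 8: -oo---------
step 9: -o----------
step 10: -o----------  (fixed point — unchanged through step 12)
step 12 is -o----------, still not uniform -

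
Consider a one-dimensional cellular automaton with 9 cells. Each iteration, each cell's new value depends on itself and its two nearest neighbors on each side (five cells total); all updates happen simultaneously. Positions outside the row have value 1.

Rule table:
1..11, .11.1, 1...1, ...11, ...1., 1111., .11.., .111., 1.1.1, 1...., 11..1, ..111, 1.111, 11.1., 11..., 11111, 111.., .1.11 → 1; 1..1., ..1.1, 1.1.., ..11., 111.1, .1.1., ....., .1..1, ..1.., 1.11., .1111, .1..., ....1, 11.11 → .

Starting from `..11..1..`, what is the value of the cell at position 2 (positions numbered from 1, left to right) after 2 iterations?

.

iteration 1: 11.11...1
iteration 2: 1...11111
position 2 holds .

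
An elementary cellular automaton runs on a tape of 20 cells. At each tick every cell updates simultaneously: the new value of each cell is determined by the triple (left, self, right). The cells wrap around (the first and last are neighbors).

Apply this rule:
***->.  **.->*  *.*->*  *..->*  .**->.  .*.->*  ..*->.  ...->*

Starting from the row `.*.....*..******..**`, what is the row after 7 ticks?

******.**......**..*
.....**.******..**..
****..**.....**..***
...**..*****..**....
**..**.....**..*****
.**..*****..**......
..**.....**..*******

..**.....**..*******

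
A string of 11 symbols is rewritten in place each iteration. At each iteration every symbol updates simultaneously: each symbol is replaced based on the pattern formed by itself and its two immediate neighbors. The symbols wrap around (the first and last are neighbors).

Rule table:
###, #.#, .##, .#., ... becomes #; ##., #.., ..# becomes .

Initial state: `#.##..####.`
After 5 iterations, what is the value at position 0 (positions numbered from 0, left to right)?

###...###.#
##..#.##.##
#...###.###
..#.##.####
..###.####.
position 0 holds .

.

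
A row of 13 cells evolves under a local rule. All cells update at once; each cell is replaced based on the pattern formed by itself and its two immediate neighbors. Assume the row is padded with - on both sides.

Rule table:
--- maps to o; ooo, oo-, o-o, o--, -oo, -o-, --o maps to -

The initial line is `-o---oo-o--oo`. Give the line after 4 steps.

---o---------
oo---oooooooo
---o---------  (repeats step 1; period 2)
step 4: oo---oooooooo

oo---oooooooo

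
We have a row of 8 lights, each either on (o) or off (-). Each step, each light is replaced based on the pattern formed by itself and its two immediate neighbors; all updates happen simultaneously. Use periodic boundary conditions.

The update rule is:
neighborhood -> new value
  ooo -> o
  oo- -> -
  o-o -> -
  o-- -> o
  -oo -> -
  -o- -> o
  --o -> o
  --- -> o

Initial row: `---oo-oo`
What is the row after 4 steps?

ooo-----
-o-ooooo
-o--ooo-
oooo-o-o

oooo-o-o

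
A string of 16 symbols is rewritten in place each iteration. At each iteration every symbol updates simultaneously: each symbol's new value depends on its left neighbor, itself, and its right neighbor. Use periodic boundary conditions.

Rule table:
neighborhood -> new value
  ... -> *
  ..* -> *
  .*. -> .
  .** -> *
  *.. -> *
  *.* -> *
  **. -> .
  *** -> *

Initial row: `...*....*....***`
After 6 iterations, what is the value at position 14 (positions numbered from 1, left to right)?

*

***.****.******.
**.****.******.*
*.****.******.**
.****.******.***
****.******.***.
***.******.***.*
position 14 holds *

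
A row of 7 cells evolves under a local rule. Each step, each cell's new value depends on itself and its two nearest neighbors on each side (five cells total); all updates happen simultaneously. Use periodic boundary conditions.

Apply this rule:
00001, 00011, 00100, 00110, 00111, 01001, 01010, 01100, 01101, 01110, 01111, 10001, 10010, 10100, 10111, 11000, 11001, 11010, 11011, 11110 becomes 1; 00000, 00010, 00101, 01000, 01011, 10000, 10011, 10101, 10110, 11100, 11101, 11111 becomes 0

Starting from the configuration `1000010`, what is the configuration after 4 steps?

step 1: 1001001
step 2: 1111101
step 3: 1001011
step 4: 0110011

0110011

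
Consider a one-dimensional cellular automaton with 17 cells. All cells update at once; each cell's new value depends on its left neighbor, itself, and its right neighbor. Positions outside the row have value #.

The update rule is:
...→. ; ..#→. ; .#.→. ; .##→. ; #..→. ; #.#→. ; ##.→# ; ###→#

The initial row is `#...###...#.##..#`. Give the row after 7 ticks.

#....##......#...
#.....#..........
#................
#................  (fixed point — unchanged through tick 7)

#................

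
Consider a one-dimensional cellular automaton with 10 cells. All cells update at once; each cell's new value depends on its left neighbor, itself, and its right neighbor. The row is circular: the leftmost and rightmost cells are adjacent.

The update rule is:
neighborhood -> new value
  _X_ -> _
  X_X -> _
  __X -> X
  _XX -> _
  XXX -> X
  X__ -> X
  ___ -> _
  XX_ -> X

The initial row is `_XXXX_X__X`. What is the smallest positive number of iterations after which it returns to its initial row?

__XXX__XX_
_X_XXXX_XX
____XXX__X
X__X_XXXX_
_XX___XXX_
X_XX_X_XXX
X__X____XX
XXX_X__X_X
XXX__XX___
_XXXX_XX_X
__XXX__X__
_X_XXXX_X_
X___XXX__X
XX_X_XXXX_
_X____XXX_
X_X__X_XXX
X__XX___XX
XXX_XX_X_X
XXX__X____
_XXXX_X__X

20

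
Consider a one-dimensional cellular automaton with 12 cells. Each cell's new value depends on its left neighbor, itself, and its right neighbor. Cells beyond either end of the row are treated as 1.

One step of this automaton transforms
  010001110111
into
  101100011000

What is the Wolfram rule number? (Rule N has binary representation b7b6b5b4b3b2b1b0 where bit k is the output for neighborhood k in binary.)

113

position 6: 111 → 0  (bit 7 = 0)
position 7: 110 → 1  (bit 6 = 1)
position 0: 101 → 1  (bit 5 = 1)
position 2: 100 → 1  (bit 4 = 1)
position 5: 011 → 0  (bit 3 = 0)
position 1: 010 → 0  (bit 2 = 0)
position 4: 001 → 0  (bit 1 = 0)
position 3: 000 → 1  (bit 0 = 1)
bits b7..b0 = 01110001 = 113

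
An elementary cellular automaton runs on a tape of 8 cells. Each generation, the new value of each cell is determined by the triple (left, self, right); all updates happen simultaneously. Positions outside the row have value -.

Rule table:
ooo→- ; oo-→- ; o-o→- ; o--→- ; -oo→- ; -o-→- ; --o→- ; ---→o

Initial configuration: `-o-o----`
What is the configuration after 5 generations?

generation 1: -----ooo
generation 2: oooo----
generation 3: -----ooo  (repeats generation 1; period 2)
generation 5: -----ooo

-----ooo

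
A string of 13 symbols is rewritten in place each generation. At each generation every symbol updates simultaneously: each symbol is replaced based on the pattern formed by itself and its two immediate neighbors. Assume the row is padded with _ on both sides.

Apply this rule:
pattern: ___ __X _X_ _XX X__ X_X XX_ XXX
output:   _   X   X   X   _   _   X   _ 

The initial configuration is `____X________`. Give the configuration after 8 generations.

generation 1: ___XX________
generation 2: __XXX________
generation 3: _XX_X________
generation 4: XXX_X________
generation 5: X_X_X________
generation 6: X_X_X________  (fixed point — unchanged through generation 8)

X_X_X________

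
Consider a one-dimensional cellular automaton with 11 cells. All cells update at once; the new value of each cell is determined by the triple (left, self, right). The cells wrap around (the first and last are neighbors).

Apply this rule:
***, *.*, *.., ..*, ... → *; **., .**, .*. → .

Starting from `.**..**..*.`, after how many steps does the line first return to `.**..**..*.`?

2

*..**..**.*
.**..**..*.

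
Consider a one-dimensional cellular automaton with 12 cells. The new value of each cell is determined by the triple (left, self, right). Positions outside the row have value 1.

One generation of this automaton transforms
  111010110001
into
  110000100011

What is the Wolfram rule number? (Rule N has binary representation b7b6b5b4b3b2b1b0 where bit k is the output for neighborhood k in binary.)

position 0: 111 → 1  (bit 7 = 1)
position 2: 110 → 0  (bit 6 = 0)
position 3: 101 → 0  (bit 5 = 0)
position 8: 100 → 0  (bit 4 = 0)
position 6: 011 → 1  (bit 3 = 1)
position 4: 010 → 0  (bit 2 = 0)
position 10: 001 → 1  (bit 1 = 1)
position 9: 000 → 0  (bit 0 = 0)
bits b7..b0 = 10001010 = 138

138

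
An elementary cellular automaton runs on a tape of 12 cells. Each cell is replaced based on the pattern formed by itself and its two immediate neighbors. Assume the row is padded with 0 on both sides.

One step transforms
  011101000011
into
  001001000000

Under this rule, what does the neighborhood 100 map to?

0

At position 6 the neighborhood is 100; the next row has 0 there.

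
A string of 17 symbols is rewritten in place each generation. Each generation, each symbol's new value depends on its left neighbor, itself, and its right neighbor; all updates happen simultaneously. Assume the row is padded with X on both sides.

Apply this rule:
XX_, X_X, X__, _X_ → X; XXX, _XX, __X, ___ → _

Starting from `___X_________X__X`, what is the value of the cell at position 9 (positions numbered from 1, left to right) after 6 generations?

generation 1: X__XX________XX__
generation 2: XX__XX________XX_
generation 3: _XX__XX________XX
generation 4: X_XX__XX_________
generation 5: XX_XX__XX________
generation 6: _XX_XX__XX_______
position 9 holds X

X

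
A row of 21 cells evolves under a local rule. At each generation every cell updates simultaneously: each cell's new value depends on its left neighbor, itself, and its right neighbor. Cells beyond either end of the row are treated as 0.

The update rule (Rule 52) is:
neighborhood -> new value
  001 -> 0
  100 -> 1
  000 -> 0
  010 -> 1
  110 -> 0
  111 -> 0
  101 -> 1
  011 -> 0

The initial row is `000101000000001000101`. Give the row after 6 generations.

000000000001000000001

000111100000001100111
000000010000000010000
000000011000000011000
000000000100000000100
000000000110000000110
000000000001000000001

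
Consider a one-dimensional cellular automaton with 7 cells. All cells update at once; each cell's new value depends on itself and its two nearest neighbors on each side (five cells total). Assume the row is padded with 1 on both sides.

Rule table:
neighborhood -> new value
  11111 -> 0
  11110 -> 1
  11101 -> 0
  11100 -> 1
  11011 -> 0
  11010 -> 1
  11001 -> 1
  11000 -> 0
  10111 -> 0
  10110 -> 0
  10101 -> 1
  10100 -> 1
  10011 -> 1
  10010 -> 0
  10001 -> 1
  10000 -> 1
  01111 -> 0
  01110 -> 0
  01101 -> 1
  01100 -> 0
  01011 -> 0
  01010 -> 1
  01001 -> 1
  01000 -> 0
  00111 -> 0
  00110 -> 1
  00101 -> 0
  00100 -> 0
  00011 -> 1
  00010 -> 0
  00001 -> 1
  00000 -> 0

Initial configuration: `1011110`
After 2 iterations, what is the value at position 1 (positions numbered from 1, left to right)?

0

0000100
0110011
position 1 holds 0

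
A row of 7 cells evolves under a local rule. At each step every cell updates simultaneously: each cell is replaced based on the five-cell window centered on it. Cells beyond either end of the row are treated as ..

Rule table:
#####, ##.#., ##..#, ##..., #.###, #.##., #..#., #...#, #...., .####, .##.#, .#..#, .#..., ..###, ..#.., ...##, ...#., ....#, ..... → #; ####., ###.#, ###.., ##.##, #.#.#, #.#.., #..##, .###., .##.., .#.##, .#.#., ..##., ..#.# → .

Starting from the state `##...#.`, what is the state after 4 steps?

step 1: ..#####
step 2: #####..
step 3: ###..##
step 4: #..#...

#..#...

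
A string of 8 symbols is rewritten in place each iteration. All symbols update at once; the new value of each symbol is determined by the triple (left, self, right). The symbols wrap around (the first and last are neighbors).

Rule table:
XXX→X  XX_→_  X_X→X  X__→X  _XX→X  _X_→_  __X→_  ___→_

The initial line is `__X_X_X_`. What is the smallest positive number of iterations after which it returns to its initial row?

___X_X_X
X___X_X_
_X___X_X
X_X___X_
_X_X___X
X_X_X___
_X_X_X__
__X_X_X_

8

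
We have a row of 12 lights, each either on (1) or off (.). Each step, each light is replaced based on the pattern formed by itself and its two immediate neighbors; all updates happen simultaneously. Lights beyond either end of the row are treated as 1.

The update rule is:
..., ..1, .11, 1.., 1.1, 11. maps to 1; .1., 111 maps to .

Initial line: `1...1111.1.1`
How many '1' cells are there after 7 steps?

step 1: 11111..11.11
step 2: ....1111111.
step 3: 11111.....11
step 4: ....1111111.  (repeats step 2; period 2)
step 7: 11111.....11
count of 1: 7

7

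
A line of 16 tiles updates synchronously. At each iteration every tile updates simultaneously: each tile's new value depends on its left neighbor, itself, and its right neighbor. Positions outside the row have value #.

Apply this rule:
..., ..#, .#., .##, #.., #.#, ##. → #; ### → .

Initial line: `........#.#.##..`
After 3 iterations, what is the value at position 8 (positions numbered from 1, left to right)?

#

################
................
################
position 8 holds #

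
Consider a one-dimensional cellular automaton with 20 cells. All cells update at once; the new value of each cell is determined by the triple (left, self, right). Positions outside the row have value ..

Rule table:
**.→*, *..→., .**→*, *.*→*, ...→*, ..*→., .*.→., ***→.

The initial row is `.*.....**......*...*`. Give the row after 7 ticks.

.**.....**...*....*.

...***.**.****...*..
**.*.******..*.*...*
***.**....*...*..*..
*.****.**...*......*
.**..****.*...****..
.**..*..**..*.*..*.*
.**.....**...*....*.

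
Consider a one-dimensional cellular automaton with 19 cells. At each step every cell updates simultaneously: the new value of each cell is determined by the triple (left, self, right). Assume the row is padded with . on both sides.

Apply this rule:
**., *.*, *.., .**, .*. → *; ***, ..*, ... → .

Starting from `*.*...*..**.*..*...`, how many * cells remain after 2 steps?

step 1: ****..**.*****.**..
step 2: *..**.****...*****.
count of *: 12

12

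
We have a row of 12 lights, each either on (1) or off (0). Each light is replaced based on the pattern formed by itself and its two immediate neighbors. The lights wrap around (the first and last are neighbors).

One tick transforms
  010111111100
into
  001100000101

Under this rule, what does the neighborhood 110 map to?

At position 9 the neighborhood is 110; the next row has 1 there.

1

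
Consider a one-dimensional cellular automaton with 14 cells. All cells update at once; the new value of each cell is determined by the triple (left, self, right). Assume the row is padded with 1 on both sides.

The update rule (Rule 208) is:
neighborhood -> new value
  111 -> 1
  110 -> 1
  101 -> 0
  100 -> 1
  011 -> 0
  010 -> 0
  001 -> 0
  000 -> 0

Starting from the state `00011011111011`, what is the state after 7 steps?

step 1: 10001001111001
step 2: 11000100111100
step 3: 11100010011110
step 4: 11110001001110
step 5: 11111000100110
step 6: 11111100010010
step 7: 11111110001000

11111110001000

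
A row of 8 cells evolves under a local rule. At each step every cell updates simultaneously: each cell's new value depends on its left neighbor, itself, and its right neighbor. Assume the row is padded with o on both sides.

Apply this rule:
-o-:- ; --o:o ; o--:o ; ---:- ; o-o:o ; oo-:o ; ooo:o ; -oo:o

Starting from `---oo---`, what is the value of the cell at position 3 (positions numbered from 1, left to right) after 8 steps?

o-oooo-o
oooooooo
oooooooo  (fixed point — unchanged through step 8)
position 3 holds o

o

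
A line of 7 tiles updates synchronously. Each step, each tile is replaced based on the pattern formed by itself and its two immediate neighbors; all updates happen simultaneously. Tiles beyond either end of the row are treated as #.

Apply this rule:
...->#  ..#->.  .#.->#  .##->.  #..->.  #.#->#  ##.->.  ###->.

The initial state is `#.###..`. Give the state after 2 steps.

step 1: .#.....
step 2: ##.###.

##.###.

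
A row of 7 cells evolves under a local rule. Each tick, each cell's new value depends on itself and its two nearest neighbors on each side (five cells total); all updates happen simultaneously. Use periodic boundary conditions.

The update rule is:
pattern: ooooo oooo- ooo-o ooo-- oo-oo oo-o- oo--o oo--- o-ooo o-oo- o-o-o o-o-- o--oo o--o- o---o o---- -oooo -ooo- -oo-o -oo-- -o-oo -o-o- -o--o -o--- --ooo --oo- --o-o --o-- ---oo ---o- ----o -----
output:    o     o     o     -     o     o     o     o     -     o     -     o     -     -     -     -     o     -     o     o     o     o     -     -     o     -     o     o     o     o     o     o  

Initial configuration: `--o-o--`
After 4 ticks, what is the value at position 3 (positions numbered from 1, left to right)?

tick 1: ooooo--
tick 2: oooo-o-
tick 3: -oooo-o
tick 4: o-oooo-
position 3 holds o

o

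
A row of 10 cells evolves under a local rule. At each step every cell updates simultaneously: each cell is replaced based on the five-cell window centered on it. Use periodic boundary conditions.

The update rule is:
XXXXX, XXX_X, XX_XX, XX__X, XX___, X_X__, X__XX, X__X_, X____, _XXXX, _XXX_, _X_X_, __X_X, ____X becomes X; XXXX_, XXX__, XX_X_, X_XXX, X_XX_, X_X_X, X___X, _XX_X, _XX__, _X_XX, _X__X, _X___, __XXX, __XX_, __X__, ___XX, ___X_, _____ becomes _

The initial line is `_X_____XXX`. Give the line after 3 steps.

X_X____X_X

step 1: _X_X_X__XX
step 2: __X_XX_X__
step 3: X_X____X_X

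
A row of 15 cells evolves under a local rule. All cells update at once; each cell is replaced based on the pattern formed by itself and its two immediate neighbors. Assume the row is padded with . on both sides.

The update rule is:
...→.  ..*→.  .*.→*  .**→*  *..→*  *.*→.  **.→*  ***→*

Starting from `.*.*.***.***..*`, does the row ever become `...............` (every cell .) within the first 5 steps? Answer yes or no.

step 1: .*.*.***.****.*
step 2: .*.*.***.****.*  (fixed point — unchanged through step 5)
step 5 is .*.*.***.****.*, still not uniform .

no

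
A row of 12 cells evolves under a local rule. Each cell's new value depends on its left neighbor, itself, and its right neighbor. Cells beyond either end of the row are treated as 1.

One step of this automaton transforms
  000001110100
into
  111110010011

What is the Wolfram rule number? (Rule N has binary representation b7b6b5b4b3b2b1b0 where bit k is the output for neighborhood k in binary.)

83

position 6: 111 → 0  (bit 7 = 0)
position 7: 110 → 1  (bit 6 = 1)
position 8: 101 → 0  (bit 5 = 0)
position 0: 100 → 1  (bit 4 = 1)
position 5: 011 → 0  (bit 3 = 0)
position 9: 010 → 0  (bit 2 = 0)
position 4: 001 → 1  (bit 1 = 1)
position 1: 000 → 1  (bit 0 = 1)
bits b7..b0 = 01010011 = 83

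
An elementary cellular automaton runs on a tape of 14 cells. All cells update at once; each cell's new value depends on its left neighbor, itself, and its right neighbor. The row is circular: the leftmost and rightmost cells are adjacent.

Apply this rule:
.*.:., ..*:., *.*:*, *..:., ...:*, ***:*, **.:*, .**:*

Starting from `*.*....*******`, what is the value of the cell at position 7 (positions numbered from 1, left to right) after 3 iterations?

*

**..**.*******
**..**********
**..**********
position 7 holds *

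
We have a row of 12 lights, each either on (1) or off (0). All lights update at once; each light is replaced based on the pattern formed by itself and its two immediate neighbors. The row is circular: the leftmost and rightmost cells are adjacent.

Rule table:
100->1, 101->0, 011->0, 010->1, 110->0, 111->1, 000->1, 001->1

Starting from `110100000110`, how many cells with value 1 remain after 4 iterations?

8

000111111000
111011110111
110001100011
101110011101
count of 1: 8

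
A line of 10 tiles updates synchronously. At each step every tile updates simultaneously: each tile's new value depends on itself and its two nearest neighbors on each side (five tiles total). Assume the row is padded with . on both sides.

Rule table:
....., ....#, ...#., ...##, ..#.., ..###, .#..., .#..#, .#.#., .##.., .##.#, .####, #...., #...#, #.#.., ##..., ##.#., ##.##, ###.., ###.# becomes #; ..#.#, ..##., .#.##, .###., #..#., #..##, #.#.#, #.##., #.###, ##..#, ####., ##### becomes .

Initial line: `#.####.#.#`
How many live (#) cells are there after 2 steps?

...#.##.##
###...##.#
count of #: 6

6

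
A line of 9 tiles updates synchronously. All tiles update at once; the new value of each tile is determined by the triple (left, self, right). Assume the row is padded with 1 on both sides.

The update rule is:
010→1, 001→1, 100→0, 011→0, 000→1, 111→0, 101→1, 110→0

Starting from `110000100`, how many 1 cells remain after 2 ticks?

000111101
011000010
count of 1: 3

3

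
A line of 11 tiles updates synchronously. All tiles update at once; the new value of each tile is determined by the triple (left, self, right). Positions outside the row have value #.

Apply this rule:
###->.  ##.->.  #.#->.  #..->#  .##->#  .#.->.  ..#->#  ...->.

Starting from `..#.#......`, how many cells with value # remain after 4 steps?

##...#....#
..#.#.#..##
##.....###.
..#...##...
count of #: 3

3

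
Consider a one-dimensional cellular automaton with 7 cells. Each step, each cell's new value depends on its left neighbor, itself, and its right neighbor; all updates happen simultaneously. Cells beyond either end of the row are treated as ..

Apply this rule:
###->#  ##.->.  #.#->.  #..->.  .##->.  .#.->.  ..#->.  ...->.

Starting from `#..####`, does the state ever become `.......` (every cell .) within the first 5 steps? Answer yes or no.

step 1: ....##.
step 2: .......
all cells are . at step 2

yes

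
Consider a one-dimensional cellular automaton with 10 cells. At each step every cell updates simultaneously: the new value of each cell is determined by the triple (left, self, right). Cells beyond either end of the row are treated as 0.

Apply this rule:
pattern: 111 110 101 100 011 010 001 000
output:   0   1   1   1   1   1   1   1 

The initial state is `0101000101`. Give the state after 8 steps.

1111111111
1000000001
1111111111  (repeats step 1; period 2)
step 8: 1000000001

1000000001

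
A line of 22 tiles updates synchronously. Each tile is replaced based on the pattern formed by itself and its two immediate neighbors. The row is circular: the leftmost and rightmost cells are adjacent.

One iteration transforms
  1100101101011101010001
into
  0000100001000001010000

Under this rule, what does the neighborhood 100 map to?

At position 2 the neighborhood is 100; the next row has 0 there.

0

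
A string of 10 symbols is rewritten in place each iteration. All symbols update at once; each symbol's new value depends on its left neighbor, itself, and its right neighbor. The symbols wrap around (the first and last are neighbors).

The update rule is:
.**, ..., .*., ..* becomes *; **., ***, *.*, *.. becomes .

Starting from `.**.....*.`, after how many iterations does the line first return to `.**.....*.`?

iteration 1: **..*****.
iteration 2: *..**.....
iteration 3: *.**..****
iteration 4: ..*..**...
iteration 5: ***.**..**
iteration 6: ....*..**.
iteration 7: *****.**..
iteration 8: *.....*..*
iteration 9: ..*****.**
iteration 10: .**.....*.

10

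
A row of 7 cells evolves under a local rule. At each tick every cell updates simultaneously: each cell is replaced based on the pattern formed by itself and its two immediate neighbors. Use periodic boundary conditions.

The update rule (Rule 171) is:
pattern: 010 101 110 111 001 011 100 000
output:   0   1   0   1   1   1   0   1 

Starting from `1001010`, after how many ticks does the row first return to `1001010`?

7

0010101
0101010
1010100
0101001
1010010
0100101
1001010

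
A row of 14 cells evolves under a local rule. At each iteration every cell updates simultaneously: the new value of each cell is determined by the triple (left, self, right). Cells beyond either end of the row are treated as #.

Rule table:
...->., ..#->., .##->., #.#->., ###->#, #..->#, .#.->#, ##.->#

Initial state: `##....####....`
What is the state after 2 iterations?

####....####..

iteration 1: ###....####...
iteration 2: ####....####..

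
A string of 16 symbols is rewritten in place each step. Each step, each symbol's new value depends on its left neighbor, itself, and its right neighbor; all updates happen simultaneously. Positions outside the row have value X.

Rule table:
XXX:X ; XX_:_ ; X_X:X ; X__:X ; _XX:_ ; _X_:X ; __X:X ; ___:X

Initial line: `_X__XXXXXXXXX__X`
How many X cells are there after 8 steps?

XXXX_XXXXXXX_XX_
XXX_X_XXXXX_X__X
XX_XXX_XXX_XXXX_
X_X_X_X_X_X_XX_X
_XXXXXXXXXXX__X_
X_XXXXXXXXX_XXXX
_X_XXXXXXX_X_XXX
XXX_XXXXX_XXX_XX
count of X: 13

13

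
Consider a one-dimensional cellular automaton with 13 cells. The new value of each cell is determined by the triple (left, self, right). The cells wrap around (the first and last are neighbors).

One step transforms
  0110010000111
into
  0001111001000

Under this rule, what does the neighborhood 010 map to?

At position 5 the neighborhood is 010; the next row has 1 there.

1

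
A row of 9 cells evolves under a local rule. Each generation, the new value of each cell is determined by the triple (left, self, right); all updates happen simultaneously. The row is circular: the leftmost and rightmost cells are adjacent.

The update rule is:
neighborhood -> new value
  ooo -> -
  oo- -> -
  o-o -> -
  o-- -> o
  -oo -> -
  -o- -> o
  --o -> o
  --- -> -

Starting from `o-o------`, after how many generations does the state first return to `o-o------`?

4

o-oo----o
----o--o-
---oooooo
o-o------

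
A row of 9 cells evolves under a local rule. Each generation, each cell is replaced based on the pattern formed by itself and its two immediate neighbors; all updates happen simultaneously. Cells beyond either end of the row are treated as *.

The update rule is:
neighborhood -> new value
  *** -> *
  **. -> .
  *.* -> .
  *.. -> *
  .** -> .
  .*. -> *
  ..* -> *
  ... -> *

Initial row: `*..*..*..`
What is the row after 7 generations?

.********
..*******
**.******
*...*****
.***.****
..*...***
******.**

******.**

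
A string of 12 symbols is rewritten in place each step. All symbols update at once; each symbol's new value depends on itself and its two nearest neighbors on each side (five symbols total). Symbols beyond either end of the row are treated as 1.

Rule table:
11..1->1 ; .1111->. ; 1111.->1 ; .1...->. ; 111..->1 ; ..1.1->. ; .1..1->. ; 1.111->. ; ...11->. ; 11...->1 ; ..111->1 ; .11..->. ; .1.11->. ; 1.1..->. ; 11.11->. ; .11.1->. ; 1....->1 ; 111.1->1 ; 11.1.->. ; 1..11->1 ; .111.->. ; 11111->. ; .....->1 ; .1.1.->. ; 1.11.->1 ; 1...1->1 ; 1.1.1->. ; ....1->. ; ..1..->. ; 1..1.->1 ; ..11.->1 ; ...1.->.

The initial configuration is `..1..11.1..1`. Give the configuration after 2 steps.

11..11....11
11111.11..1.

11111.11..1.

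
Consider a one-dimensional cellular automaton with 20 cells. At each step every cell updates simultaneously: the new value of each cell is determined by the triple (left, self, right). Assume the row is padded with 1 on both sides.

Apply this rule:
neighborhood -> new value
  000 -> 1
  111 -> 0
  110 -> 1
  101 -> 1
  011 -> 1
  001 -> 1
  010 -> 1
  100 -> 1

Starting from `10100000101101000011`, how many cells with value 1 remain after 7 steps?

19

step 1: 11111111111111111110
step 2: 00000000000000000011
step 3: 11111111111111111110  (repeats step 1; period 2)
step 7: 11111111111111111110
count of 1: 19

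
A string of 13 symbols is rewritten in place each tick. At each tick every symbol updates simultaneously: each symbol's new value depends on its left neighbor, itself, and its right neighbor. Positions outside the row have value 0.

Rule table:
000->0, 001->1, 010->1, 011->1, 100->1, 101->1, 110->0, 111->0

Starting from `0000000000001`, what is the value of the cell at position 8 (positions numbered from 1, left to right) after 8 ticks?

tick 1: 0000000000011
tick 2: 0000000000110
tick 3: 0000000001101
tick 4: 0000000011011
tick 5: 0000000110110
tick 6: 0000001101101
tick 7: 0000011011011
tick 8: 0000110110110
position 8 holds 1

1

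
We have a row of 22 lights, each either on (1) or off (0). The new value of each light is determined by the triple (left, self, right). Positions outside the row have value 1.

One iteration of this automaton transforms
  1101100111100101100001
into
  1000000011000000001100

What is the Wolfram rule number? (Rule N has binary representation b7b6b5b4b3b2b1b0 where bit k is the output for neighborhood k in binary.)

position 0: 111 → 1  (bit 7 = 1)
position 1: 110 → 0  (bit 6 = 0)
position 2: 101 → 0  (bit 5 = 0)
position 5: 100 → 0  (bit 4 = 0)
position 3: 011 → 0  (bit 3 = 0)
position 13: 010 → 0  (bit 2 = 0)
position 6: 001 → 0  (bit 1 = 0)
position 18: 000 → 1  (bit 0 = 1)
bits b7..b0 = 10000001 = 129

129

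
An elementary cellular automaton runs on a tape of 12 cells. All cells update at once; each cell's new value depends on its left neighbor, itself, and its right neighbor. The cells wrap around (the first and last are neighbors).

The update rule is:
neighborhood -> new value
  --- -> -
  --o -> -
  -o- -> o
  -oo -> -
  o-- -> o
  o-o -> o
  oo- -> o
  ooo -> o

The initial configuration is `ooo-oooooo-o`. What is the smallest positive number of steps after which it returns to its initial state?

12

step 1: oooo-oooooo-
step 2: -oooo-oooooo
step 3: o-oooo-ooooo
step 4: oo-oooo-oooo
step 5: ooo-oooo-ooo
step 6: oooo-oooo-oo
step 7: ooooo-oooo-o
step 8: oooooo-oooo-
step 9: -oooooo-oooo
step 10: o-oooooo-ooo
step 11: oo-oooooo-oo
step 12: ooo-oooooo-o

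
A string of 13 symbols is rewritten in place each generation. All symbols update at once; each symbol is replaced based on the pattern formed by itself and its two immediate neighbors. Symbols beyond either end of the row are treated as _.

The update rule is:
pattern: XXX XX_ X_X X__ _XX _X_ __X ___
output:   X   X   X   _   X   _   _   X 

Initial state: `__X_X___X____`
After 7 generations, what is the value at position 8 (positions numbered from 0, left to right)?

_

X__X__X___XXX
________X_XXX
XXXXXXX__XXXX
XXXXXXX__XXXX  (fixed point — unchanged through generation 7)
position 8 holds _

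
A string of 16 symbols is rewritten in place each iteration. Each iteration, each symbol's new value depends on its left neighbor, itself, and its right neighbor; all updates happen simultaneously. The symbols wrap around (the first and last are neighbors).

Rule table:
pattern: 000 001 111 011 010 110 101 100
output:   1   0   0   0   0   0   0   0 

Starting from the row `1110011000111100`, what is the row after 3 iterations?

0000000010000000

0000000010000000
1111111000111111
0000000010000000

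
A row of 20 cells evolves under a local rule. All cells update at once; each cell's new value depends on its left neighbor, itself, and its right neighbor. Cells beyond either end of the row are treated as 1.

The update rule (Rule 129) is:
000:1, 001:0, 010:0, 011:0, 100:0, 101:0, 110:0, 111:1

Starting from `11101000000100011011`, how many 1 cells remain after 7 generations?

11000011110001000001
10011001100100011100
00000000000001001000
01111111111100000010
00111111111001111000
00011111110000110010
01001111100110000000
count of 1: 8

8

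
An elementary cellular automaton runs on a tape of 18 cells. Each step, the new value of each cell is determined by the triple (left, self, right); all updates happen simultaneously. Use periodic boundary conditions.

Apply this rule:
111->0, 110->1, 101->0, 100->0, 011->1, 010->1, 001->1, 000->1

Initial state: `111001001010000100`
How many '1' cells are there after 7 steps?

101011011010111101
101011011010100101
101011011010101101
101011011010101101  (fixed point — unchanged through step 7)
count of 1: 11

11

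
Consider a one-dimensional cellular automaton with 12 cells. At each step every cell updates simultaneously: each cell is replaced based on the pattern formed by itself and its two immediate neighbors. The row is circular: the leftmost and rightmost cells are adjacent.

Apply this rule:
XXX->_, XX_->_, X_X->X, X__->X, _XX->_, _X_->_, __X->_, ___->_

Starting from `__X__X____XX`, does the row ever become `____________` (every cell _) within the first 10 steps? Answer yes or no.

no

X__X__X_____
_X__X__X____
__X__X__X___
___X__X__X__
____X__X__X_
_____X__X__X
X_____X__X__
_X_____X__X_
__X_____X__X
X__X_____X__
step 10 is X__X_____X__, still not uniform _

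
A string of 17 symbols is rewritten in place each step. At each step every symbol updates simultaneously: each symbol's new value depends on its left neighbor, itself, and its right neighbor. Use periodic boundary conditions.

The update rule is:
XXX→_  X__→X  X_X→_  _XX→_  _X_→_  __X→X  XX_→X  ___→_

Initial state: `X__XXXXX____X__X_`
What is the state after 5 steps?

XX_XX_XXX___X__X_

_XX____XX__X_XX__
X_XX__X_XXX___XX_
___XXX____XX_X_X_
__X__XX__X_X____X
XX_XX_XXX___X__X_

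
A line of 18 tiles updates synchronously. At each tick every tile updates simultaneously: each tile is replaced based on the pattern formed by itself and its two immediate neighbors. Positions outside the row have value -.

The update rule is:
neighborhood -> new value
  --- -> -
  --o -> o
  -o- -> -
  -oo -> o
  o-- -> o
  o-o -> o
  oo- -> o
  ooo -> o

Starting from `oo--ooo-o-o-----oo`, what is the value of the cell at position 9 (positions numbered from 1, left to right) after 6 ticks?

o

oooooooo-o-o---ooo
ooooooooo-o-o-oooo
oooooooooo-o-ooooo
ooooooooooo-oooooo
oooooooooooooooooo
oooooooooooooooooo
position 9 holds o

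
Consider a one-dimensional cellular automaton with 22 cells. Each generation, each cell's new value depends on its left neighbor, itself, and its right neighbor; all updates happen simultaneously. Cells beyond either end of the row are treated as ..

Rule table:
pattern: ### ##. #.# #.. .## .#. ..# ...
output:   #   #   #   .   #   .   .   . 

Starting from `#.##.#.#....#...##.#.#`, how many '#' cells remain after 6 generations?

9

generation 1: .####.#.........###.#.
generation 2: .#####..........####..
generation 3: .#####..........####..  (fixed point — unchanged through generation 6)
count of #: 9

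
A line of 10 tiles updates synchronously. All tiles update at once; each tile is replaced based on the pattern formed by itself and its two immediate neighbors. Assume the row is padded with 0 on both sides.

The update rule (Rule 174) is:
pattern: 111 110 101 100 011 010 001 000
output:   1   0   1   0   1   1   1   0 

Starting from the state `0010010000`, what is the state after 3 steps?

1011000000

0110110000
1101100000
1011000000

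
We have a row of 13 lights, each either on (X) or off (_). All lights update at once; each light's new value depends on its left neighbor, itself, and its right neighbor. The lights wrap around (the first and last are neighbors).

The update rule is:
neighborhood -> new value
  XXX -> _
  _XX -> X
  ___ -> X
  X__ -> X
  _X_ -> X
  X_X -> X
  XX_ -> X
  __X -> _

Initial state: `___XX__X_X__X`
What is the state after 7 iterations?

XX_XXX____XXX

XX_XXX_XXXX_X
_XXX_XXX__XXX
XX_XXX_XX_X_X
_XXX_XXXXXXXX
XX_XXX______X
_XXX_XXXXXX_X
XX_XXX____XXX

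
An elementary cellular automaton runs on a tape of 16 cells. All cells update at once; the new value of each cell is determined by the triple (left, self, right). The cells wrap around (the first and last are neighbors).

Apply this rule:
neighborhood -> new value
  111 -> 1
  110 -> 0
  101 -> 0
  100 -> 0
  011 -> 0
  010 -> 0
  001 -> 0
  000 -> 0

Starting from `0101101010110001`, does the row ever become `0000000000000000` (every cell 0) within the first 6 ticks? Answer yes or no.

yes

tick 1: 0000000000000000
all cells are 0 at tick 1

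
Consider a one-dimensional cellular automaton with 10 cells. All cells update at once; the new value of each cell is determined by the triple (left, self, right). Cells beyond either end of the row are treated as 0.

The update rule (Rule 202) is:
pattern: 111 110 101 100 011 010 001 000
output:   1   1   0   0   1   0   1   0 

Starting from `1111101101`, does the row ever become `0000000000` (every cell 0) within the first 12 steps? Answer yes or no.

1111101100
1111101100  (fixed point — unchanged through step 12)
step 12 is 1111101100, still not uniform 0

no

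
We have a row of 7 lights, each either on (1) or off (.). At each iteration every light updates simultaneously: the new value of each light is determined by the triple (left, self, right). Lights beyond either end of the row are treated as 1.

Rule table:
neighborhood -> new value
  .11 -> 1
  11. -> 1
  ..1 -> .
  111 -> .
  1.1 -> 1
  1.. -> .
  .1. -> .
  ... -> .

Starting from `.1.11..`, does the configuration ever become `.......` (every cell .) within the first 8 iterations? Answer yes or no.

no

iteration 1: 1.111..
iteration 2: 111.1..
iteration 3: ..11...
iteration 4: ..11...  (fixed point — unchanged through iteration 8)
iteration 8 is ..11..., still not uniform .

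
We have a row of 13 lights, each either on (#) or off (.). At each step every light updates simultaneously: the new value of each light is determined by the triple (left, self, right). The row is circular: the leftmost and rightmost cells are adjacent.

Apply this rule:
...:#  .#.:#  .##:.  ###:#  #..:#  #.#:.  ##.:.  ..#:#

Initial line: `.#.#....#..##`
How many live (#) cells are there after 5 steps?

.#.########..
##..######.##
#.##.####...#
......##.###.
######....#.#
count of #: 8

8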